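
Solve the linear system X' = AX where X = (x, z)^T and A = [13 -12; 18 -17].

Coefficient matrix A = [[13, -12], [18, -17]].
Characteristic polynomial det(A - λI) = λ^2 + 4λ - 5 = 0.
Eigenvalues λ = 1, -5.
For λ=1: (A-λI) row 1 is [12, -12], so an eigenvector is (-1, -1).
For λ=-5: (A-λI) row 1 is [18, -12], so an eigenvector is (2, 3).
General solution: c_1e^(t)(-1,-1) + c_2e^(-5t)(2,3).

x(t) = -c_1e^(t) + 2c_2e^(-5t), z(t) = -c_1e^(t) + 3c_2e^(-5t)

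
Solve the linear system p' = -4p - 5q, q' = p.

Coefficient matrix A = [[-4, -5], [1, 0]].
Characteristic polynomial det(A - λI) = λ^2 + 4λ + 5 = 0.
Eigenvalues λ = -2 ± i (complex conjugate pair).
For λ=-2+i: an eigenvector is (-1,0) - i(2,-1) = (-1 - 2i, 0 + i).
A real fundamental pair from Re and Im of e^((-2+i)t)v: X_1 = e^(-2t)(cos(t)·(-1,0) + sin(t)·(2,-1)), X_2 = e^(-2t)(sin(t)·(-1,0) - cos(t)·(2,-1)).
General solution: C_1X_1 + C_2X_2.

p(t) = 2C_1e^(-2t)sin(t) - C_1e^(-2t)cos(t) - C_2e^(-2t)sin(t) - 2C_2e^(-2t)cos(t), q(t) = -C_1e^(-2t)sin(t) + C_2e^(-2t)cos(t)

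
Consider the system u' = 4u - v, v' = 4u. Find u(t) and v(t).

Coefficient matrix A = [[4, -1], [4, 0]].
Characteristic polynomial det(A - λI) = λ^2 - 4λ + 4 = 0.
Single eigenvalue λ = 2 with algebraic multiplicity 2.
Eigenvector v = (-1,-2); generalized eigenvector w with (A-λI)w=v is (-2,-3).
General solution: e^(2t)[C_1·v + C_2·(t·v + w)].

u(t) = -C_1e^(2t) - C_2te^(2t) - 2C_2e^(2t), v(t) = -2C_1e^(2t) - 2C_2te^(2t) - 3C_2e^(2t)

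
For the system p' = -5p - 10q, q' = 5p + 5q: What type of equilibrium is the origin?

A = [[-5,-10],[5,5]]; det(A-λI) = λ^2 + 25.
λ = 0 ± 5i: zero real part.

center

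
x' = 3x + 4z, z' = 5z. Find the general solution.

x(t) = 2C_1e^(5t) - C_2e^(3t), z(t) = C_1e^(5t)

Coefficient matrix A = [[3, 4], [0, 5]].
Characteristic polynomial det(A - λI) = λ^2 - 8λ + 15 = 0.
Eigenvalues λ = 5, 3.
For λ=5: (A-λI) row 1 is [-2, 4], so an eigenvector is (2, 1).
For λ=3: (A-λI) row 1 is [0, 4], so an eigenvector is (-1, 0).
General solution: C_1e^(5t)(2,1) + C_2e^(3t)(-1,0).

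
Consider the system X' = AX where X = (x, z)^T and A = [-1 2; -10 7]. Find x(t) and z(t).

Coefficient matrix A = [[-1, 2], [-10, 7]].
Characteristic polynomial det(A - λI) = λ^2 - 6λ + 13 = 0.
Eigenvalues λ = 3 ± 2i (complex conjugate pair).
For λ=3+2i: an eigenvector is (1,2) - i(0,-1) = (1, 2 + i).
A real fundamental pair from Re and Im of e^((3+2i)t)v: X_1 = e^(3t)(cos(2t)·(1,2) + sin(2t)·(0,-1)), X_2 = e^(3t)(sin(2t)·(1,2) - cos(2t)·(0,-1)).
General solution: c_1X_1 + c_2X_2.

x(t) = c_1e^(3t)cos(2t) + c_2e^(3t)sin(2t), z(t) = -c_1e^(3t)sin(2t) + 2c_1e^(3t)cos(2t) + 2c_2e^(3t)sin(2t) + c_2e^(3t)cos(2t)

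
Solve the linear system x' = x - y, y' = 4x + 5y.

x(t) = c_1e^(3t) + c_2te^(3t) - c_2e^(3t), y(t) = -2c_1e^(3t) - 2c_2te^(3t) + c_2e^(3t)

Coefficient matrix A = [[1, -1], [4, 5]].
Characteristic polynomial det(A - λI) = λ^2 - 6λ + 9 = 0.
Single eigenvalue λ = 3 with algebraic multiplicity 2.
Eigenvector v = (1,-2); generalized eigenvector w with (A-λI)w=v is (-1,1).
General solution: e^(3t)[c_1·v + c_2·(t·v + w)].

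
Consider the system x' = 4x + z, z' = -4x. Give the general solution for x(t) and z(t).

Coefficient matrix A = [[4, 1], [-4, 0]].
Characteristic polynomial det(A - λI) = λ^2 - 4λ + 4 = 0.
Single eigenvalue λ = 2 with algebraic multiplicity 2.
Eigenvector v = (-1,2); generalized eigenvector w with (A-λI)w=v is (1,-3).
General solution: e^(2t)[c_1·v + c_2·(t·v + w)].

x(t) = -c_1e^(2t) - c_2te^(2t) + c_2e^(2t), z(t) = 2c_1e^(2t) + 2c_2te^(2t) - 3c_2e^(2t)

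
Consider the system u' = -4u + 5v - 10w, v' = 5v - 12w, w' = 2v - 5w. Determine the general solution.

u(t) = C_1e^(t) + C_2e^(-4t), v(t) = 3C_1e^(t) + 2C_3e^(-t), w(t) = C_1e^(t) + C_3e^(-t)

Coefficient matrix A = [[-4, 5, -10], [0, 5, -12], [0, 2, -5]].
det(A - λI) = 0 gives eigenvalues λ = 1, -4, -1.
For λ=1: eigenvector (1,3,1).
For λ=-4: eigenvector (1,0,0).
For λ=-1: eigenvector (0,2,1).
General solution: C_1e^(t)(1,3,1) + C_2e^(-4t)(1,0,0) + C_3e^(-t)(0,2,1).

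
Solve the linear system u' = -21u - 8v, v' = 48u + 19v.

u(t) = K_1e^(3t) - K_2e^(-5t), v(t) = -3K_1e^(3t) + 2K_2e^(-5t)

Coefficient matrix A = [[-21, -8], [48, 19]].
Characteristic polynomial det(A - λI) = λ^2 + 2λ - 15 = 0.
Eigenvalues λ = 3, -5.
For λ=3: (A-λI) row 1 is [-24, -8], so an eigenvector is (1, -3).
For λ=-5: (A-λI) row 1 is [-16, -8], so an eigenvector is (-1, 2).
General solution: K_1e^(3t)(1,-3) + K_2e^(-5t)(-1,2).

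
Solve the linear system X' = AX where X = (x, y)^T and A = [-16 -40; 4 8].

x(t) = 3C_1e^(-4t)sin(4t) - C_1e^(-4t)cos(4t) - C_2e^(-4t)sin(4t) - 3C_2e^(-4t)cos(4t), y(t) = -C_1e^(-4t)sin(4t) + C_2e^(-4t)cos(4t)

Coefficient matrix A = [[-16, -40], [4, 8]].
Characteristic polynomial det(A - λI) = λ^2 + 8λ + 32 = 0.
Eigenvalues λ = -4 ± 4i (complex conjugate pair).
For λ=-4+4i: an eigenvector is (-1,0) - i(3,-1) = (-1 - 3i, 0 + i).
A real fundamental pair from Re and Im of e^((-4+4i)t)v: X_1 = e^(-4t)(cos(4t)·(-1,0) + sin(4t)·(3,-1)), X_2 = e^(-4t)(sin(4t)·(-1,0) - cos(4t)·(3,-1)).
General solution: C_1X_1 + C_2X_2.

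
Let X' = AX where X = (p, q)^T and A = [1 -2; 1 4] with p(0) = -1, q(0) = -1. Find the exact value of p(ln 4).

A = [[1,-2],[1,4]]; eigenvalues λ = 2, 3.
Eigenvectors: (2,-1) for λ=2, (-1,1) for λ=3.
From the initial condition, c_1 = -2, c_2 = -3.
p(ln 4) = (-2)(4^2)(2) + (-3)(4^3)(-1) = 128.

128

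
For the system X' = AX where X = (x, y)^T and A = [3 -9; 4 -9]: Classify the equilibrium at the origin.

stable improper node

A = [[3,-9],[4,-9]]; det(A-λI) = λ^2 + 6λ + 9.
repeated λ = -3 with a single eigenvector.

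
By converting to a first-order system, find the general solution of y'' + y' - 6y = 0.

Let x_1 = y, x_2 = y'. Then x_1' = x_2 and x_2' = 6x_1 - x_2.
A = [[0,1],[6,-1]]; det(A-λI) = λ^2 + λ - 6.
Eigenvalues λ = 2, -3 with eigenvectors (1,2), (1,-3).

y(t) = C_1e^(2t) + C_2e^(-3t)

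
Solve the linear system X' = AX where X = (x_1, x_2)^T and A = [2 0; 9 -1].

x_1(t) = c_2e^(2t), x_2(t) = c_1e^(-t) + 3c_2e^(2t)

Coefficient matrix A = [[2, 0], [9, -1]].
Characteristic polynomial det(A - λI) = λ^2 - λ - 2 = 0.
Eigenvalues λ = -1, 2.
For λ=-1: (A-λI) row 1 is [3, 0], so an eigenvector is (0, 1).
For λ=2: (A-λI) row 2 is [9, -3], so an eigenvector is (1, 3).
General solution: c_1e^(-t)(0,1) + c_2e^(2t)(1,3).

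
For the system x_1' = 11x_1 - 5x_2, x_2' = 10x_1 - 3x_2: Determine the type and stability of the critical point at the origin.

A = [[11,-5],[10,-3]]; det(A-λI) = λ^2 - 8λ + 17.
λ = 4 ± i: positive real part.

unstable spiral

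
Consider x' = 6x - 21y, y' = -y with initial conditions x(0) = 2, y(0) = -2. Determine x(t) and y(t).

Coefficient matrix A = [[6, -21], [0, -1]].
Characteristic polynomial det(A - λI) = λ^2 - 5λ - 6 = 0.
Eigenvalues λ = -1, 6.
For λ=-1: (A-λI) row 1 is [7, -21], so an eigenvector is (-3, -1).
For λ=6: (A-λI) row 1 is [0, -21], so an eigenvector is (1, 0).
General solution: c_1e^(-t)(-3,-1) + c_2e^(6t)(1,0).
Applying x(0)=2, y(0)=-2 gives c_1=2, c_2=8.

x(t) = 8e^(6t) - 6e^(-t), y(t) = -2e^(-t)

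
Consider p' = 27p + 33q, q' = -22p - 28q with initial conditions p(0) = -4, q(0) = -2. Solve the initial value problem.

Coefficient matrix A = [[27, 33], [-22, -28]].
Characteristic polynomial det(A - λI) = λ^2 + λ - 30 = 0.
Eigenvalues λ = 5, -6.
For λ=5: (A-λI) row 1 is [22, 33], so an eigenvector is (-3, 2).
For λ=-6: (A-λI) row 1 is [33, 33], so an eigenvector is (1, -1).
General solution: C_1e^(5t)(-3,2) + C_2e^(-6t)(1,-1).
Applying p(0)=-4, q(0)=-2 gives C_1=6, C_2=14.

p(t) = -18e^(5t) + 14e^(-6t), q(t) = 12e^(5t) - 14e^(-6t)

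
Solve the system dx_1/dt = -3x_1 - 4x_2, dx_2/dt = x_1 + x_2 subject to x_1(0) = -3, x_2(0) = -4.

Coefficient matrix A = [[-3, -4], [1, 1]].
Characteristic polynomial det(A - λI) = λ^2 + 2λ + 1 = 0.
Single eigenvalue λ = -1 with algebraic multiplicity 2.
Eigenvector v = (-2,1); generalized eigenvector w with (A-λI)w=v is (1,0).
General solution: e^(-t)[c_1·v + c_2·(t·v + w)].
Applying x_1(0)=-3, x_2(0)=-4 gives c_1=-4, c_2=-11.

x_1(t) = 22te^(-t) - 3e^(-t), x_2(t) = -11te^(-t) - 4e^(-t)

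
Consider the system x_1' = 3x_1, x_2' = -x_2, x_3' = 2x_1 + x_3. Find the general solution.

Coefficient matrix A = [[3, 0, 0], [0, -1, 0], [2, 0, 1]].
det(A - λI) = 0 gives eigenvalues λ = 1, -1, 3.
For λ=1: eigenvector (0,0,-1).
For λ=-1: eigenvector (0,1,0).
For λ=3: eigenvector (1,0,1).
General solution: K_1e^(t)(0,0,-1) + K_2e^(-t)(0,1,0) + K_3e^(3t)(1,0,1).

x_1(t) = K_3e^(3t), x_2(t) = K_2e^(-t), x_3(t) = -K_1e^(t) + K_3e^(3t)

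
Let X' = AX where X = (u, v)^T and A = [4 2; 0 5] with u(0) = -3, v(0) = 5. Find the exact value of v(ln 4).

A = [[4,2],[0,5]]; eigenvalues λ = 4, 5.
Eigenvectors: (1,0) for λ=4, (-2,-1) for λ=5.
From the initial condition, c_1 = -13, c_2 = -5.
v(ln 4) = (-13)(4^4)(0) + (-5)(4^5)(-1) = 5120.

5120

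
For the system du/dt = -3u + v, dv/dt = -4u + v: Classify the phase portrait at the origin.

stable improper node

A = [[-3,1],[-4,1]]; det(A-λI) = λ^2 + 2λ + 1.
repeated λ = -1 with a single eigenvector.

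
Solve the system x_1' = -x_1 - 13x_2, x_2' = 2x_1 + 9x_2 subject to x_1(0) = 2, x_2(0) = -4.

x_1(t) = 42e^(4t)sin(t) + 2e^(4t)cos(t), x_2(t) = -16e^(4t)sin(t) - 4e^(4t)cos(t)

Coefficient matrix A = [[-1, -13], [2, 9]].
Characteristic polynomial det(A - λI) = λ^2 - 8λ + 17 = 0.
Eigenvalues λ = 4 ± i (complex conjugate pair).
For λ=4+i: an eigenvector is (-2,1) - i(-3,1) = (-2 + 3i, 1 - i).
A real fundamental pair from Re and Im of e^((4+i)t)v: X_1 = e^(4t)(cos(t)·(-2,1) + sin(t)·(-3,1)), X_2 = e^(4t)(sin(t)·(-2,1) - cos(t)·(-3,1)).
General solution: K_1X_1 + K_2X_2.
Applying x_1(0)=2, x_2(0)=-4 gives K_1=-10, K_2=-6.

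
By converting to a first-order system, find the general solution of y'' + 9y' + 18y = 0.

y(t) = K_1e^(-6t) + K_2e^(-3t)

Let x_1 = y, x_2 = y'. Then x_1' = x_2 and x_2' = -18x_1 - 9x_2.
A = [[0,1],[-18,-9]]; det(A-λI) = λ^2 + 9λ + 18.
Eigenvalues λ = -6, -3 with eigenvectors (1,-6), (1,-3).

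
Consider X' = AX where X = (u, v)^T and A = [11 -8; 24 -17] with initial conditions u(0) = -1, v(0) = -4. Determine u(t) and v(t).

Coefficient matrix A = [[11, -8], [24, -17]].
Characteristic polynomial det(A - λI) = λ^2 + 6λ + 5 = 0.
Eigenvalues λ = -5, -1.
For λ=-5: (A-λI) row 1 is [16, -8], so an eigenvector is (1, 2).
For λ=-1: (A-λI) row 1 is [12, -8], so an eigenvector is (2, 3).
General solution: C_1e^(-5t)(1,2) + C_2e^(-t)(2,3).
Applying u(0)=-1, v(0)=-4 gives C_1=-5, C_2=2.

u(t) = 4e^(-t) - 5e^(-5t), v(t) = 6e^(-t) - 10e^(-5t)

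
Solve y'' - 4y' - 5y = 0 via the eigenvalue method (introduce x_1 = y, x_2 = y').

Let x_1 = y, x_2 = y'. Then x_1' = x_2 and x_2' = 5x_1 + 4x_2.
A = [[0,1],[5,4]]; det(A-λI) = λ^2 - 4λ - 5.
Eigenvalues λ = -1, 5 with eigenvectors (1,-1), (1,5).

y(t) = c_1e^(-t) + c_2e^(5t)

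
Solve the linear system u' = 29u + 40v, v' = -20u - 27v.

Coefficient matrix A = [[29, 40], [-20, -27]].
Characteristic polynomial det(A - λI) = λ^2 - 2λ + 17 = 0.
Eigenvalues λ = 1 ± 4i (complex conjugate pair).
For λ=1+4i: an eigenvector is (-1,1) - i(3,-2) = (-1 - 3i, 1 + 2i).
A real fundamental pair from Re and Im of e^((1+4i)t)v: X_1 = e^(t)(cos(4t)·(-1,1) + sin(4t)·(3,-2)), X_2 = e^(t)(sin(4t)·(-1,1) - cos(4t)·(3,-2)).
General solution: C_1X_1 + C_2X_2.

u(t) = 3C_1e^(t)sin(4t) - C_1e^(t)cos(4t) - C_2e^(t)sin(4t) - 3C_2e^(t)cos(4t), v(t) = -2C_1e^(t)sin(4t) + C_1e^(t)cos(4t) + C_2e^(t)sin(4t) + 2C_2e^(t)cos(4t)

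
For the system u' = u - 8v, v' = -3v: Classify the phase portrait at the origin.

saddle

A = [[1,-8],[0,-3]]; det(A-λI) = λ^2 + 2λ - 3.
λ = 1, -3: opposite signs.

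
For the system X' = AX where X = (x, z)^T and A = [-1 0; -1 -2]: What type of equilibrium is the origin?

stable node

A = [[-1,0],[-1,-2]]; det(A-λI) = λ^2 + 3λ + 2.
λ = -2, -1: both negative.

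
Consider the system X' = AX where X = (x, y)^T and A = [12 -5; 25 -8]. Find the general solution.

x(t) = -K_1e^(2t)sin(5t) + K_2e^(2t)cos(5t), y(t) = -2K_1e^(2t)sin(5t) + K_1e^(2t)cos(5t) + K_2e^(2t)sin(5t) + 2K_2e^(2t)cos(5t)

Coefficient matrix A = [[12, -5], [25, -8]].
Characteristic polynomial det(A - λI) = λ^2 - 4λ + 29 = 0.
Eigenvalues λ = 2 ± 5i (complex conjugate pair).
For λ=2+5i: an eigenvector is (0,1) - i(-1,-2) = (0 + i, 1 + 2i).
A real fundamental pair from Re and Im of e^((2+5i)t)v: X_1 = e^(2t)(cos(5t)·(0,1) + sin(5t)·(-1,-2)), X_2 = e^(2t)(sin(5t)·(0,1) - cos(5t)·(-1,-2)).
General solution: K_1X_1 + K_2X_2.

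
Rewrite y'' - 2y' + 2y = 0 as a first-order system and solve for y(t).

Let x_1 = y, x_2 = y'. Then x_1' = x_2 and x_2' = -2x_1 + 2x_2.
A = [[0,1],[-2,2]]; det(A-λI) = λ^2 - 2λ + 2.
Eigenvalues λ = 1 ± i.

y(t) = C_1e^(t)cos(t) + C_2e^(t)sin(t)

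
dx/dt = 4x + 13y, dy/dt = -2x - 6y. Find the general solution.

Coefficient matrix A = [[4, 13], [-2, -6]].
Characteristic polynomial det(A - λI) = λ^2 + 2λ + 2 = 0.
Eigenvalues λ = -1 ± i (complex conjugate pair).
For λ=-1+i: an eigenvector is (3,-1) - i(2,-1) = (3 - 2i, -1 + i).
A real fundamental pair from Re and Im of e^((-1+i)t)v: X_1 = e^(-t)(cos(t)·(3,-1) + sin(t)·(2,-1)), X_2 = e^(-t)(sin(t)·(3,-1) - cos(t)·(2,-1)).
General solution: K_1X_1 + K_2X_2.

x(t) = 2K_1e^(-t)sin(t) + 3K_1e^(-t)cos(t) + 3K_2e^(-t)sin(t) - 2K_2e^(-t)cos(t), y(t) = -K_1e^(-t)sin(t) - K_1e^(-t)cos(t) - K_2e^(-t)sin(t) + K_2e^(-t)cos(t)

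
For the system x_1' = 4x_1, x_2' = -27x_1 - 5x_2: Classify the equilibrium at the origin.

saddle

A = [[4,0],[-27,-5]]; det(A-λI) = λ^2 + λ - 20.
λ = -5, 4: opposite signs.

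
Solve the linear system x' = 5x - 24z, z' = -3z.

x(t) = 3c_1e^(-3t) - c_2e^(5t), z(t) = c_1e^(-3t)

Coefficient matrix A = [[5, -24], [0, -3]].
Characteristic polynomial det(A - λI) = λ^2 - 2λ - 15 = 0.
Eigenvalues λ = -3, 5.
For λ=-3: (A-λI) row 1 is [8, -24], so an eigenvector is (3, 1).
For λ=5: (A-λI) row 1 is [0, -24], so an eigenvector is (-1, 0).
General solution: c_1e^(-3t)(3,1) + c_2e^(5t)(-1,0).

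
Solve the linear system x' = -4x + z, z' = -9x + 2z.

x(t) = -c_1e^(-t) - c_2te^(-t), z(t) = -3c_1e^(-t) - 3c_2te^(-t) - c_2e^(-t)

Coefficient matrix A = [[-4, 1], [-9, 2]].
Characteristic polynomial det(A - λI) = λ^2 + 2λ + 1 = 0.
Single eigenvalue λ = -1 with algebraic multiplicity 2.
Eigenvector v = (-1,-3); generalized eigenvector w with (A-λI)w=v is (0,-1).
General solution: e^(-t)[c_1·v + c_2·(t·v + w)].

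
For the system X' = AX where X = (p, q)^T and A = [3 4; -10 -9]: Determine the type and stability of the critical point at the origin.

stable spiral

A = [[3,4],[-10,-9]]; det(A-λI) = λ^2 + 6λ + 13.
λ = -3 ± 2i: negative real part.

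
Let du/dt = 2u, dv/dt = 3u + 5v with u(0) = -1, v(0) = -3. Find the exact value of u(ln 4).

A = [[2,0],[3,5]]; eigenvalues λ = 5, 2.
Eigenvectors: (0,-1) for λ=5, (-1,1) for λ=2.
From the initial condition, c_1 = 4, c_2 = 1.
u(ln 4) = (4)(4^5)(0) + (1)(4^2)(-1) = -16.

-16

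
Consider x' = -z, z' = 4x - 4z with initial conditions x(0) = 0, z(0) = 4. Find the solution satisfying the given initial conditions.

Coefficient matrix A = [[0, -1], [4, -4]].
Characteristic polynomial det(A - λI) = λ^2 + 4λ + 4 = 0.
Single eigenvalue λ = -2 with algebraic multiplicity 2.
Eigenvector v = (1,2); generalized eigenvector w with (A-λI)w=v is (0,-1).
General solution: e^(-2t)[K_1·v + K_2·(t·v + w)].
Applying x(0)=0, z(0)=4 gives K_1=0, K_2=-4.

x(t) = -4te^(-2t), z(t) = -8te^(-2t) + 4e^(-2t)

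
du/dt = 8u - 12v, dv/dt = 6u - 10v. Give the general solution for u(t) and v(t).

u(t) = 2K_1e^(2t) + K_2e^(-4t), v(t) = K_1e^(2t) + K_2e^(-4t)

Coefficient matrix A = [[8, -12], [6, -10]].
Characteristic polynomial det(A - λI) = λ^2 + 2λ - 8 = 0.
Eigenvalues λ = 2, -4.
For λ=2: (A-λI) row 1 is [6, -12], so an eigenvector is (2, 1).
For λ=-4: (A-λI) row 1 is [12, -12], so an eigenvector is (1, 1).
General solution: K_1e^(2t)(2,1) + K_2e^(-4t)(1,1).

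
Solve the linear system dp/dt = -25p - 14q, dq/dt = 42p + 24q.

p(t) = 2c_1e^(-4t) - c_2e^(3t), q(t) = -3c_1e^(-4t) + 2c_2e^(3t)

Coefficient matrix A = [[-25, -14], [42, 24]].
Characteristic polynomial det(A - λI) = λ^2 + λ - 12 = 0.
Eigenvalues λ = -4, 3.
For λ=-4: (A-λI) row 1 is [-21, -14], so an eigenvector is (2, -3).
For λ=3: (A-λI) row 1 is [-28, -14], so an eigenvector is (-1, 2).
General solution: c_1e^(-4t)(2,-3) + c_2e^(3t)(-1,2).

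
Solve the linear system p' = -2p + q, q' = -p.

p(t) = c_1e^(-t) + c_2te^(-t) - 2c_2e^(-t), q(t) = c_1e^(-t) + c_2te^(-t) - c_2e^(-t)

Coefficient matrix A = [[-2, 1], [-1, 0]].
Characteristic polynomial det(A - λI) = λ^2 + 2λ + 1 = 0.
Single eigenvalue λ = -1 with algebraic multiplicity 2.
Eigenvector v = (1,1); generalized eigenvector w with (A-λI)w=v is (-2,-1).
General solution: e^(-t)[c_1·v + c_2·(t·v + w)].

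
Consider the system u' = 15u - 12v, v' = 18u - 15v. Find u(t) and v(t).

Coefficient matrix A = [[15, -12], [18, -15]].
Characteristic polynomial det(A - λI) = λ^2 - 9 = 0.
Eigenvalues λ = 3, -3.
For λ=3: (A-λI) row 1 is [12, -12], so an eigenvector is (1, 1).
For λ=-3: (A-λI) row 1 is [18, -12], so an eigenvector is (-2, -3).
General solution: C_1e^(3t)(1,1) + C_2e^(-3t)(-2,-3).

u(t) = C_1e^(3t) - 2C_2e^(-3t), v(t) = C_1e^(3t) - 3C_2e^(-3t)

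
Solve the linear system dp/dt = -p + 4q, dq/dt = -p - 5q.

p(t) = 2K_1e^(-3t) + 2K_2te^(-3t) + K_2e^(-3t), q(t) = -K_1e^(-3t) - K_2te^(-3t)

Coefficient matrix A = [[-1, 4], [-1, -5]].
Characteristic polynomial det(A - λI) = λ^2 + 6λ + 9 = 0.
Single eigenvalue λ = -3 with algebraic multiplicity 2.
Eigenvector v = (2,-1); generalized eigenvector w with (A-λI)w=v is (1,0).
General solution: e^(-3t)[K_1·v + K_2·(t·v + w)].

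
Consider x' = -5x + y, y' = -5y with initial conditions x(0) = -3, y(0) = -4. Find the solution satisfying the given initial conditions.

x(t) = -4te^(-5t) - 3e^(-5t), y(t) = -4e^(-5t)

Coefficient matrix A = [[-5, 1], [0, -5]].
Characteristic polynomial det(A - λI) = λ^2 + 10λ + 25 = 0.
Single eigenvalue λ = -5 with algebraic multiplicity 2.
Eigenvector v = (-1,0); generalized eigenvector w with (A-λI)w=v is (1,-1).
General solution: e^(-5t)[K_1·v + K_2·(t·v + w)].
Applying x(0)=-3, y(0)=-4 gives K_1=7, K_2=4.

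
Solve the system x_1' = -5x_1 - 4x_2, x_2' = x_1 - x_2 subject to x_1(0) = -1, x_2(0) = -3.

x_1(t) = 14te^(-3t) - e^(-3t), x_2(t) = -7te^(-3t) - 3e^(-3t)

Coefficient matrix A = [[-5, -4], [1, -1]].
Characteristic polynomial det(A - λI) = λ^2 + 6λ + 9 = 0.
Single eigenvalue λ = -3 with algebraic multiplicity 2.
Eigenvector v = (-2,1); generalized eigenvector w with (A-λI)w=v is (3,-1).
General solution: e^(-3t)[C_1·v + C_2·(t·v + w)].
Applying x_1(0)=-1, x_2(0)=-3 gives C_1=-10, C_2=-7.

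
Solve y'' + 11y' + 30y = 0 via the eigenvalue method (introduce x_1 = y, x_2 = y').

Let x_1 = y, x_2 = y'. Then x_1' = x_2 and x_2' = -30x_1 - 11x_2.
A = [[0,1],[-30,-11]]; det(A-λI) = λ^2 + 11λ + 30.
Eigenvalues λ = -5, -6 with eigenvectors (1,-5), (1,-6).

y(t) = c_1e^(-5t) + c_2e^(-6t)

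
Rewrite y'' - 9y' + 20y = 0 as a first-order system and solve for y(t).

Let x_1 = y, x_2 = y'. Then x_1' = x_2 and x_2' = -20x_1 + 9x_2.
A = [[0,1],[-20,9]]; det(A-λI) = λ^2 - 9λ + 20.
Eigenvalues λ = 4, 5 with eigenvectors (1,4), (1,5).

y(t) = K_1e^(4t) + K_2e^(5t)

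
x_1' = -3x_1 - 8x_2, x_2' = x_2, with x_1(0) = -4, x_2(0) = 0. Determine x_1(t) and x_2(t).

x_1(t) = -4e^(-3t), x_2(t) = 0

Coefficient matrix A = [[-3, -8], [0, 1]].
Characteristic polynomial det(A - λI) = λ^2 + 2λ - 3 = 0.
Eigenvalues λ = -3, 1.
For λ=-3: (A-λI) row 1 is [0, -8], so an eigenvector is (-1, 0).
For λ=1: (A-λI) row 1 is [-4, -8], so an eigenvector is (2, -1).
General solution: C_1e^(-3t)(-1,0) + C_2e^(t)(2,-1).
Applying x_1(0)=-4, x_2(0)=0 gives C_1=4, C_2=0.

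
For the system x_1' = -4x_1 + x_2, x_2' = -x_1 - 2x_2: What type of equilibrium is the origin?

stable improper node

A = [[-4,1],[-1,-2]]; det(A-λI) = λ^2 + 6λ + 9.
repeated λ = -3 with a single eigenvector.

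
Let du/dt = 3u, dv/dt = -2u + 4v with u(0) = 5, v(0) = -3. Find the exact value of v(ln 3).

-783

A = [[3,0],[-2,4]]; eigenvalues λ = 4, 3.
Eigenvectors: (0,-1) for λ=4, (1,2) for λ=3.
From the initial condition, c_1 = 13, c_2 = 5.
v(ln 3) = (13)(3^4)(-1) + (5)(3^3)(2) = -783.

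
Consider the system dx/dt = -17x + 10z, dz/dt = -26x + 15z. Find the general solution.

x(t) = c_1e^(-t)sin(2t) - 2c_1e^(-t)cos(2t) - 2c_2e^(-t)sin(2t) - c_2e^(-t)cos(2t), z(t) = 2c_1e^(-t)sin(2t) - 3c_1e^(-t)cos(2t) - 3c_2e^(-t)sin(2t) - 2c_2e^(-t)cos(2t)

Coefficient matrix A = [[-17, 10], [-26, 15]].
Characteristic polynomial det(A - λI) = λ^2 + 2λ + 5 = 0.
Eigenvalues λ = -1 ± 2i (complex conjugate pair).
For λ=-1+2i: an eigenvector is (-2,-3) - i(1,2) = (-2 - i, -3 - 2i).
A real fundamental pair from Re and Im of e^((-1+2i)t)v: X_1 = e^(-t)(cos(2t)·(-2,-3) + sin(2t)·(1,2)), X_2 = e^(-t)(sin(2t)·(-2,-3) - cos(2t)·(1,2)).
General solution: c_1X_1 + c_2X_2.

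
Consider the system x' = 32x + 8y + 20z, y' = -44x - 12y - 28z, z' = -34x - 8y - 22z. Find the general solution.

Coefficient matrix A = [[32, 8, 20], [-44, -12, -28], [-34, -8, -22]].
det(A - λI) = 0 gives eigenvalues λ = 4, -4, -2.
For λ=4: eigenvector (1,-1,-1).
For λ=-4: eigenvector (1,-2,-1).
For λ=-2: eigenvector (2,-6,-1).
General solution: K_1e^(4t)(1,-1,-1) + K_2e^(-4t)(1,-2,-1) + K_3e^(-2t)(2,-6,-1).

x(t) = K_1e^(4t) + K_2e^(-4t) + 2K_3e^(-2t), y(t) = -K_1e^(4t) - 2K_2e^(-4t) - 6K_3e^(-2t), z(t) = -K_1e^(4t) - K_2e^(-4t) - K_3e^(-2t)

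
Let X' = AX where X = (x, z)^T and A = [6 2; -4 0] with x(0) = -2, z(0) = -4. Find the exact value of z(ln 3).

A = [[6,2],[-4,0]]; eigenvalues λ = 4, 2.
Eigenvectors: (1,-1) for λ=4, (-1,2) for λ=2.
From the initial condition, c_1 = -8, c_2 = -6.
z(ln 3) = (-8)(3^4)(-1) + (-6)(3^2)(2) = 540.

540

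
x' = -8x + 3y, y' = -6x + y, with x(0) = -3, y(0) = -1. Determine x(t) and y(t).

x(t) = 2e^(-2t) - 5e^(-5t), y(t) = 4e^(-2t) - 5e^(-5t)

Coefficient matrix A = [[-8, 3], [-6, 1]].
Characteristic polynomial det(A - λI) = λ^2 + 7λ + 10 = 0.
Eigenvalues λ = -5, -2.
For λ=-5: (A-λI) row 1 is [-3, 3], so an eigenvector is (-1, -1).
For λ=-2: (A-λI) row 1 is [-6, 3], so an eigenvector is (1, 2).
General solution: c_1e^(-5t)(-1,-1) + c_2e^(-2t)(1,2).
Applying x(0)=-3, y(0)=-1 gives c_1=5, c_2=2.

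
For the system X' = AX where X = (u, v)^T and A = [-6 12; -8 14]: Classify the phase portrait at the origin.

A = [[-6,12],[-8,14]]; det(A-λI) = λ^2 - 8λ + 12.
λ = 6, 2: both positive.

unstable node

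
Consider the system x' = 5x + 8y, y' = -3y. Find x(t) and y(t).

Coefficient matrix A = [[5, 8], [0, -3]].
Characteristic polynomial det(A - λI) = λ^2 - 2λ - 15 = 0.
Eigenvalues λ = 5, -3.
For λ=5: (A-λI) row 1 is [0, 8], so an eigenvector is (1, 0).
For λ=-3: (A-λI) row 1 is [8, 8], so an eigenvector is (1, -1).
General solution: C_1e^(5t)(1,0) + C_2e^(-3t)(1,-1).

x(t) = C_1e^(5t) + C_2e^(-3t), y(t) = -C_2e^(-3t)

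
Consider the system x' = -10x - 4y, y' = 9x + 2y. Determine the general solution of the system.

x(t) = -2c_1e^(-4t) - 2c_2te^(-4t) - c_2e^(-4t), y(t) = 3c_1e^(-4t) + 3c_2te^(-4t) + 2c_2e^(-4t)

Coefficient matrix A = [[-10, -4], [9, 2]].
Characteristic polynomial det(A - λI) = λ^2 + 8λ + 16 = 0.
Single eigenvalue λ = -4 with algebraic multiplicity 2.
Eigenvector v = (-2,3); generalized eigenvector w with (A-λI)w=v is (-1,2).
General solution: e^(-4t)[c_1·v + c_2·(t·v + w)].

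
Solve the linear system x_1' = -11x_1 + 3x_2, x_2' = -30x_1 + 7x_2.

x_1(t) = K_1e^(-2t)sin(3t) - K_2e^(-2t)cos(3t), x_2(t) = 3K_1e^(-2t)sin(3t) + K_1e^(-2t)cos(3t) + K_2e^(-2t)sin(3t) - 3K_2e^(-2t)cos(3t)

Coefficient matrix A = [[-11, 3], [-30, 7]].
Characteristic polynomial det(A - λI) = λ^2 + 4λ + 13 = 0.
Eigenvalues λ = -2 ± 3i (complex conjugate pair).
For λ=-2+3i: an eigenvector is (0,1) - i(1,3) = (0 - i, 1 - 3i).
A real fundamental pair from Re and Im of e^((-2+3i)t)v: X_1 = e^(-2t)(cos(3t)·(0,1) + sin(3t)·(1,3)), X_2 = e^(-2t)(sin(3t)·(0,1) - cos(3t)·(1,3)).
General solution: K_1X_1 + K_2X_2.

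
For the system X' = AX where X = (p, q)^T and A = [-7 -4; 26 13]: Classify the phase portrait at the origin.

unstable spiral

A = [[-7,-4],[26,13]]; det(A-λI) = λ^2 - 6λ + 13.
λ = 3 ± 2i: positive real part.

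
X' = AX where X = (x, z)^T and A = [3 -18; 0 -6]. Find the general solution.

Coefficient matrix A = [[3, -18], [0, -6]].
Characteristic polynomial det(A - λI) = λ^2 + 3λ - 18 = 0.
Eigenvalues λ = 3, -6.
For λ=3: (A-λI) row 1 is [0, -18], so an eigenvector is (1, 0).
For λ=-6: (A-λI) row 1 is [9, -18], so an eigenvector is (-2, -1).
General solution: K_1e^(3t)(1,0) + K_2e^(-6t)(-2,-1).

x(t) = K_1e^(3t) - 2K_2e^(-6t), z(t) = -K_2e^(-6t)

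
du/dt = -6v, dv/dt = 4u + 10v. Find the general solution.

u(t) = -K_1e^(6t) + 3K_2e^(4t), v(t) = K_1e^(6t) - 2K_2e^(4t)

Coefficient matrix A = [[0, -6], [4, 10]].
Characteristic polynomial det(A - λI) = λ^2 - 10λ + 24 = 0.
Eigenvalues λ = 6, 4.
For λ=6: (A-λI) row 1 is [-6, -6], so an eigenvector is (-1, 1).
For λ=4: (A-λI) row 1 is [-4, -6], so an eigenvector is (3, -2).
General solution: K_1e^(6t)(-1,1) + K_2e^(4t)(3,-2).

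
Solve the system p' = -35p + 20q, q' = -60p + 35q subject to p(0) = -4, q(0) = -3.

Coefficient matrix A = [[-35, 20], [-60, 35]].
Characteristic polynomial det(A - λI) = λ^2 - 25 = 0.
Eigenvalues λ = 5, -5.
For λ=5: (A-λI) row 1 is [-40, 20], so an eigenvector is (1, 2).
For λ=-5: (A-λI) row 1 is [-30, 20], so an eigenvector is (2, 3).
General solution: C_1e^(5t)(1,2) + C_2e^(-5t)(2,3).
Applying p(0)=-4, q(0)=-3 gives C_1=6, C_2=-5.

p(t) = 6e^(5t) - 10e^(-5t), q(t) = 12e^(5t) - 15e^(-5t)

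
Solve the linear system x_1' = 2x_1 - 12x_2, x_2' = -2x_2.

Coefficient matrix A = [[2, -12], [0, -2]].
Characteristic polynomial det(A - λI) = λ^2 - 4 = 0.
Eigenvalues λ = -2, 2.
For λ=-2: (A-λI) row 1 is [4, -12], so an eigenvector is (-3, -1).
For λ=2: (A-λI) row 1 is [0, -12], so an eigenvector is (1, 0).
General solution: K_1e^(-2t)(-3,-1) + K_2e^(2t)(1,0).

x_1(t) = -3K_1e^(-2t) + K_2e^(2t), x_2(t) = -K_1e^(-2t)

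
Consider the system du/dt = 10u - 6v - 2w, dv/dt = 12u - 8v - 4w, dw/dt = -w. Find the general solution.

Coefficient matrix A = [[10, -6, -2], [12, -8, -4], [0, 0, -1]].
det(A - λI) = 0 gives eigenvalues λ = 4, -2, -1.
For λ=4: eigenvector (-1,-1,0).
For λ=-2: eigenvector (1,2,0).
For λ=-1: eigenvector (-2,-4,1).
General solution: K_1e^(4t)(-1,-1,0) + K_2e^(-2t)(1,2,0) + K_3e^(-t)(-2,-4,1).

u(t) = -K_1e^(4t) + K_2e^(-2t) - 2K_3e^(-t), v(t) = -K_1e^(4t) + 2K_2e^(-2t) - 4K_3e^(-t), w(t) = K_3e^(-t)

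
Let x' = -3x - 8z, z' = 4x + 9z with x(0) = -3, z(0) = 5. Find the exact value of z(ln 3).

1695

A = [[-3,-8],[4,9]]; eigenvalues λ = 1, 5.
Eigenvectors: (2,-1) for λ=1, (-1,1) for λ=5.
From the initial condition, c_1 = 2, c_2 = 7.
z(ln 3) = (2)(3^1)(-1) + (7)(3^5)(1) = 1695.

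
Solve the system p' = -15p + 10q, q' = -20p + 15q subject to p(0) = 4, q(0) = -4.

Coefficient matrix A = [[-15, 10], [-20, 15]].
Characteristic polynomial det(A - λI) = λ^2 - 25 = 0.
Eigenvalues λ = -5, 5.
For λ=-5: (A-λI) row 1 is [-10, 10], so an eigenvector is (1, 1).
For λ=5: (A-λI) row 1 is [-20, 10], so an eigenvector is (1, 2).
General solution: c_1e^(-5t)(1,1) + c_2e^(5t)(1,2).
Applying p(0)=4, q(0)=-4 gives c_1=12, c_2=-8.

p(t) = -8e^(5t) + 12e^(-5t), q(t) = -16e^(5t) + 12e^(-5t)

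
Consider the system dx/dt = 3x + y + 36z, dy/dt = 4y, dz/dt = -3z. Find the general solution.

Coefficient matrix A = [[3, 1, 36], [0, 4, 0], [0, 0, -3]].
det(A - λI) = 0 gives eigenvalues λ = 3, 4, -3.
For λ=3: eigenvector (1,0,0).
For λ=4: eigenvector (1,1,0).
For λ=-3: eigenvector (-6,0,1).
General solution: C_1e^(3t)(1,0,0) + C_2e^(4t)(1,1,0) + C_3e^(-3t)(-6,0,1).

x(t) = C_1e^(3t) + C_2e^(4t) - 6C_3e^(-3t), y(t) = C_2e^(4t), z(t) = C_3e^(-3t)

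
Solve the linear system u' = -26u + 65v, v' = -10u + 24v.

u(t) = 3C_1e^(-t)sin(5t) + 2C_1e^(-t)cos(5t) + 2C_2e^(-t)sin(5t) - 3C_2e^(-t)cos(5t), v(t) = C_1e^(-t)sin(5t) + C_1e^(-t)cos(5t) + C_2e^(-t)sin(5t) - C_2e^(-t)cos(5t)

Coefficient matrix A = [[-26, 65], [-10, 24]].
Characteristic polynomial det(A - λI) = λ^2 + 2λ + 26 = 0.
Eigenvalues λ = -1 ± 5i (complex conjugate pair).
For λ=-1+5i: an eigenvector is (2,1) - i(3,1) = (2 - 3i, 1 - i).
A real fundamental pair from Re and Im of e^((-1+5i)t)v: X_1 = e^(-t)(cos(5t)·(2,1) + sin(5t)·(3,1)), X_2 = e^(-t)(sin(5t)·(2,1) - cos(5t)·(3,1)).
General solution: C_1X_1 + C_2X_2.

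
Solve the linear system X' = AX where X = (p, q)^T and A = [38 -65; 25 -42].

Coefficient matrix A = [[38, -65], [25, -42]].
Characteristic polynomial det(A - λI) = λ^2 + 4λ + 29 = 0.
Eigenvalues λ = -2 ± 5i (complex conjugate pair).
For λ=-2+5i: an eigenvector is (-3,-2) - i(2,1) = (-3 - 2i, -2 - i).
A real fundamental pair from Re and Im of e^((-2+5i)t)v: X_1 = e^(-2t)(cos(5t)·(-3,-2) + sin(5t)·(2,1)), X_2 = e^(-2t)(sin(5t)·(-3,-2) - cos(5t)·(2,1)).
General solution: C_1X_1 + C_2X_2.

p(t) = 2C_1e^(-2t)sin(5t) - 3C_1e^(-2t)cos(5t) - 3C_2e^(-2t)sin(5t) - 2C_2e^(-2t)cos(5t), q(t) = C_1e^(-2t)sin(5t) - 2C_1e^(-2t)cos(5t) - 2C_2e^(-2t)sin(5t) - C_2e^(-2t)cos(5t)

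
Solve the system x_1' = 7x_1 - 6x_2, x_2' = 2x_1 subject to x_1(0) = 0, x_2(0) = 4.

Coefficient matrix A = [[7, -6], [2, 0]].
Characteristic polynomial det(A - λI) = λ^2 - 7λ + 12 = 0.
Eigenvalues λ = 4, 3.
For λ=4: (A-λI) row 1 is [3, -6], so an eigenvector is (-2, -1).
For λ=3: (A-λI) row 1 is [4, -6], so an eigenvector is (3, 2).
General solution: C_1e^(4t)(-2,-1) + C_2e^(3t)(3,2).
Applying x_1(0)=0, x_2(0)=4 gives C_1=12, C_2=8.

x_1(t) = -24e^(4t) + 24e^(3t), x_2(t) = -12e^(4t) + 16e^(3t)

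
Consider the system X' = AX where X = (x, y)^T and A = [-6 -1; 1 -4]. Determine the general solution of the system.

x(t) = K_1e^(-5t) + K_2te^(-5t) - 2K_2e^(-5t), y(t) = -K_1e^(-5t) - K_2te^(-5t) + K_2e^(-5t)

Coefficient matrix A = [[-6, -1], [1, -4]].
Characteristic polynomial det(A - λI) = λ^2 + 10λ + 25 = 0.
Single eigenvalue λ = -5 with algebraic multiplicity 2.
Eigenvector v = (1,-1); generalized eigenvector w with (A-λI)w=v is (-2,1).
General solution: e^(-5t)[K_1·v + K_2·(t·v + w)].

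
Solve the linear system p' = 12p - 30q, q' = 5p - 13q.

Coefficient matrix A = [[12, -30], [5, -13]].
Characteristic polynomial det(A - λI) = λ^2 + λ - 6 = 0.
Eigenvalues λ = -3, 2.
For λ=-3: (A-λI) row 1 is [15, -30], so an eigenvector is (2, 1).
For λ=2: (A-λI) row 1 is [10, -30], so an eigenvector is (-3, -1).
General solution: K_1e^(-3t)(2,1) + K_2e^(2t)(-3,-1).

p(t) = 2K_1e^(-3t) - 3K_2e^(2t), q(t) = K_1e^(-3t) - K_2e^(2t)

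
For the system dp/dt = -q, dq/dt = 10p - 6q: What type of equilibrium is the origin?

A = [[0,-1],[10,-6]]; det(A-λI) = λ^2 + 6λ + 10.
λ = -3 ± i: negative real part.

stable spiral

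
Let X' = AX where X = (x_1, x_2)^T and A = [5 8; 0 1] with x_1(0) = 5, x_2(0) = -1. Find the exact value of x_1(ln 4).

3080

A = [[5,8],[0,1]]; eigenvalues λ = 1, 5.
Eigenvectors: (-2,1) for λ=1, (1,0) for λ=5.
From the initial condition, c_1 = -1, c_2 = 3.
x_1(ln 4) = (-1)(4^1)(-2) + (3)(4^5)(1) = 3080.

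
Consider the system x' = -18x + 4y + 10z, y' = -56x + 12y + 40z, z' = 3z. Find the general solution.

x(t) = C_1e^(-2t) - 2C_2e^(-4t) + 2C_3e^(3t), y(t) = 4C_1e^(-2t) - 7C_2e^(-4t) + 8C_3e^(3t), z(t) = C_3e^(3t)

Coefficient matrix A = [[-18, 4, 10], [-56, 12, 40], [0, 0, 3]].
det(A - λI) = 0 gives eigenvalues λ = -2, -4, 3.
For λ=-2: eigenvector (1,4,0).
For λ=-4: eigenvector (-2,-7,0).
For λ=3: eigenvector (2,8,1).
General solution: C_1e^(-2t)(1,4,0) + C_2e^(-4t)(-2,-7,0) + C_3e^(3t)(2,8,1).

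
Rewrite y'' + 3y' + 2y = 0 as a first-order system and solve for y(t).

Let x_1 = y, x_2 = y'. Then x_1' = x_2 and x_2' = -2x_1 - 3x_2.
A = [[0,1],[-2,-3]]; det(A-λI) = λ^2 + 3λ + 2.
Eigenvalues λ = -2, -1 with eigenvectors (1,-2), (1,-1).

y(t) = c_1e^(-2t) + c_2e^(-t)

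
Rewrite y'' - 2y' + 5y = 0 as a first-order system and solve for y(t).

Let x_1 = y, x_2 = y'. Then x_1' = x_2 and x_2' = -5x_1 + 2x_2.
A = [[0,1],[-5,2]]; det(A-λI) = λ^2 - 2λ + 5.
Eigenvalues λ = 1 ± 2i.

y(t) = c_1e^(t)cos(2t) + c_2e^(t)sin(2t)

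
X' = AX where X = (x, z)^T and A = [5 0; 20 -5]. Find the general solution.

x(t) = -K_1e^(5t), z(t) = -2K_1e^(5t) - K_2e^(-5t)

Coefficient matrix A = [[5, 0], [20, -5]].
Characteristic polynomial det(A - λI) = λ^2 - 25 = 0.
Eigenvalues λ = 5, -5.
For λ=5: (A-λI) row 2 is [20, -10], so an eigenvector is (-1, -2).
For λ=-5: (A-λI) row 1 is [10, 0], so an eigenvector is (0, -1).
General solution: K_1e^(5t)(-1,-2) + K_2e^(-5t)(0,-1).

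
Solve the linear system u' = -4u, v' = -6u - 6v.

Coefficient matrix A = [[-4, 0], [-6, -6]].
Characteristic polynomial det(A - λI) = λ^2 + 10λ + 24 = 0.
Eigenvalues λ = -4, -6.
For λ=-4: (A-λI) row 2 is [-6, -2], so an eigenvector is (1, -3).
For λ=-6: (A-λI) row 1 is [2, 0], so an eigenvector is (0, -1).
General solution: C_1e^(-4t)(1,-3) + C_2e^(-6t)(0,-1).

u(t) = C_1e^(-4t), v(t) = -3C_1e^(-4t) - C_2e^(-6t)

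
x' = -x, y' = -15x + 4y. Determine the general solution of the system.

x(t) = -K_2e^(-t), y(t) = K_1e^(4t) - 3K_2e^(-t)

Coefficient matrix A = [[-1, 0], [-15, 4]].
Characteristic polynomial det(A - λI) = λ^2 - 3λ - 4 = 0.
Eigenvalues λ = 4, -1.
For λ=4: (A-λI) row 1 is [-5, 0], so an eigenvector is (0, 1).
For λ=-1: (A-λI) row 2 is [-15, 5], so an eigenvector is (-1, -3).
General solution: K_1e^(4t)(0,1) + K_2e^(-t)(-1,-3).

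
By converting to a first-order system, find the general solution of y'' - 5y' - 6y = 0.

y(t) = K_1e^(-t) + K_2e^(6t)

Let x_1 = y, x_2 = y'. Then x_1' = x_2 and x_2' = 6x_1 + 5x_2.
A = [[0,1],[6,5]]; det(A-λI) = λ^2 - 5λ - 6.
Eigenvalues λ = -1, 6 with eigenvectors (1,-1), (1,6).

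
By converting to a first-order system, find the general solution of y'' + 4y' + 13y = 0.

Let x_1 = y, x_2 = y'. Then x_1' = x_2 and x_2' = -13x_1 - 4x_2.
A = [[0,1],[-13,-4]]; det(A-λI) = λ^2 + 4λ + 13.
Eigenvalues λ = -2 ± 3i.

y(t) = C_1e^(-2t)cos(3t) + C_2e^(-2t)sin(3t)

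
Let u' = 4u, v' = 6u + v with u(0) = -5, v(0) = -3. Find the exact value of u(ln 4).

A = [[4,0],[6,1]]; eigenvalues λ = 4, 1.
Eigenvectors: (1,2) for λ=4, (0,-1) for λ=1.
From the initial condition, c_1 = -5, c_2 = -7.
u(ln 4) = (-5)(4^4)(1) + (-7)(4^1)(0) = -1280.

-1280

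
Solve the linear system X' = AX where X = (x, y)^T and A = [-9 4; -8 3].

Coefficient matrix A = [[-9, 4], [-8, 3]].
Characteristic polynomial det(A - λI) = λ^2 + 6λ + 5 = 0.
Eigenvalues λ = -1, -5.
For λ=-1: (A-λI) row 1 is [-8, 4], so an eigenvector is (1, 2).
For λ=-5: (A-λI) row 1 is [-4, 4], so an eigenvector is (-1, -1).
General solution: K_1e^(-t)(1,2) + K_2e^(-5t)(-1,-1).

x(t) = K_1e^(-t) - K_2e^(-5t), y(t) = 2K_1e^(-t) - K_2e^(-5t)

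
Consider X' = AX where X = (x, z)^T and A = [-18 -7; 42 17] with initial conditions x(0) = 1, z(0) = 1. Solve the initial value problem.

Coefficient matrix A = [[-18, -7], [42, 17]].
Characteristic polynomial det(A - λI) = λ^2 + λ - 12 = 0.
Eigenvalues λ = -4, 3.
For λ=-4: (A-λI) row 1 is [-14, -7], so an eigenvector is (-1, 2).
For λ=3: (A-λI) row 1 is [-21, -7], so an eigenvector is (1, -3).
General solution: c_1e^(-4t)(-1,2) + c_2e^(3t)(1,-3).
Applying x(0)=1, z(0)=1 gives c_1=-4, c_2=-3.

x(t) = -3e^(3t) + 4e^(-4t), z(t) = 9e^(3t) - 8e^(-4t)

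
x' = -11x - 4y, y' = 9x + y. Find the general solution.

Coefficient matrix A = [[-11, -4], [9, 1]].
Characteristic polynomial det(A - λI) = λ^2 + 10λ + 25 = 0.
Single eigenvalue λ = -5 with algebraic multiplicity 2.
Eigenvector v = (-2,3); generalized eigenvector w with (A-λI)w=v is (1,-1).
General solution: e^(-5t)[C_1·v + C_2·(t·v + w)].

x(t) = -2C_1e^(-5t) - 2C_2te^(-5t) + C_2e^(-5t), y(t) = 3C_1e^(-5t) + 3C_2te^(-5t) - C_2e^(-5t)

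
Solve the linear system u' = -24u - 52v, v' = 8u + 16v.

u(t) = 3C_1e^(-4t)sin(4t) + 2C_1e^(-4t)cos(4t) + 2C_2e^(-4t)sin(4t) - 3C_2e^(-4t)cos(4t), v(t) = -C_1e^(-4t)sin(4t) - C_1e^(-4t)cos(4t) - C_2e^(-4t)sin(4t) + C_2e^(-4t)cos(4t)

Coefficient matrix A = [[-24, -52], [8, 16]].
Characteristic polynomial det(A - λI) = λ^2 + 8λ + 32 = 0.
Eigenvalues λ = -4 ± 4i (complex conjugate pair).
For λ=-4+4i: an eigenvector is (2,-1) - i(3,-1) = (2 - 3i, -1 + i).
A real fundamental pair from Re and Im of e^((-4+4i)t)v: X_1 = e^(-4t)(cos(4t)·(2,-1) + sin(4t)·(3,-1)), X_2 = e^(-4t)(sin(4t)·(2,-1) - cos(4t)·(3,-1)).
General solution: C_1X_1 + C_2X_2.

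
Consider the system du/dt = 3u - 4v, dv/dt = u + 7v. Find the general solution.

u(t) = -2C_1e^(5t) - 2C_2te^(5t) + 3C_2e^(5t), v(t) = C_1e^(5t) + C_2te^(5t) - C_2e^(5t)

Coefficient matrix A = [[3, -4], [1, 7]].
Characteristic polynomial det(A - λI) = λ^2 - 10λ + 25 = 0.
Single eigenvalue λ = 5 with algebraic multiplicity 2.
Eigenvector v = (-2,1); generalized eigenvector w with (A-λI)w=v is (3,-1).
General solution: e^(5t)[C_1·v + C_2·(t·v + w)].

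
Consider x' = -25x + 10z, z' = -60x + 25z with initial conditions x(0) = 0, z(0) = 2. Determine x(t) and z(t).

x(t) = 2e^(5t) - 2e^(-5t), z(t) = 6e^(5t) - 4e^(-5t)

Coefficient matrix A = [[-25, 10], [-60, 25]].
Characteristic polynomial det(A - λI) = λ^2 - 25 = 0.
Eigenvalues λ = -5, 5.
For λ=-5: (A-λI) row 1 is [-20, 10], so an eigenvector is (-1, -2).
For λ=5: (A-λI) row 1 is [-30, 10], so an eigenvector is (1, 3).
General solution: K_1e^(-5t)(-1,-2) + K_2e^(5t)(1,3).
Applying x(0)=0, z(0)=2 gives K_1=2, K_2=2.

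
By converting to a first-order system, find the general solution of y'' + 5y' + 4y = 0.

Let x_1 = y, x_2 = y'. Then x_1' = x_2 and x_2' = -4x_1 - 5x_2.
A = [[0,1],[-4,-5]]; det(A-λI) = λ^2 + 5λ + 4.
Eigenvalues λ = -1, -4 with eigenvectors (1,-1), (1,-4).

y(t) = c_1e^(-t) + c_2e^(-4t)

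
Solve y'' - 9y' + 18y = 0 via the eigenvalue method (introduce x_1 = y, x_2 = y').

y(t) = c_1e^(3t) + c_2e^(6t)

Let x_1 = y, x_2 = y'. Then x_1' = x_2 and x_2' = -18x_1 + 9x_2.
A = [[0,1],[-18,9]]; det(A-λI) = λ^2 - 9λ + 18.
Eigenvalues λ = 3, 6 with eigenvectors (1,3), (1,6).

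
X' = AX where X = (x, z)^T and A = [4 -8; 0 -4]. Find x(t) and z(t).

Coefficient matrix A = [[4, -8], [0, -4]].
Characteristic polynomial det(A - λI) = λ^2 - 16 = 0.
Eigenvalues λ = 4, -4.
For λ=4: (A-λI) row 1 is [0, -8], so an eigenvector is (-1, 0).
For λ=-4: (A-λI) row 1 is [8, -8], so an eigenvector is (1, 1).
General solution: C_1e^(4t)(-1,0) + C_2e^(-4t)(1,1).

x(t) = -C_1e^(4t) + C_2e^(-4t), z(t) = C_2e^(-4t)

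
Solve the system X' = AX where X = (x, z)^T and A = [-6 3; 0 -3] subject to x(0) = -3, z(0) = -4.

Coefficient matrix A = [[-6, 3], [0, -3]].
Characteristic polynomial det(A - λI) = λ^2 + 9λ + 18 = 0.
Eigenvalues λ = -6, -3.
For λ=-6: (A-λI) row 1 is [0, 3], so an eigenvector is (1, 0).
For λ=-3: (A-λI) row 1 is [-3, 3], so an eigenvector is (-1, -1).
General solution: c_1e^(-6t)(1,0) + c_2e^(-3t)(-1,-1).
Applying x(0)=-3, z(0)=-4 gives c_1=1, c_2=4.

x(t) = -4e^(-3t) + e^(-6t), z(t) = -4e^(-3t)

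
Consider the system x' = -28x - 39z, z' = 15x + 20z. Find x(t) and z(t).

x(t) = -3K_1e^(-4t)sin(3t) + 2K_1e^(-4t)cos(3t) + 2K_2e^(-4t)sin(3t) + 3K_2e^(-4t)cos(3t), z(t) = 2K_1e^(-4t)sin(3t) - K_1e^(-4t)cos(3t) - K_2e^(-4t)sin(3t) - 2K_2e^(-4t)cos(3t)

Coefficient matrix A = [[-28, -39], [15, 20]].
Characteristic polynomial det(A - λI) = λ^2 + 8λ + 25 = 0.
Eigenvalues λ = -4 ± 3i (complex conjugate pair).
For λ=-4+3i: an eigenvector is (2,-1) - i(-3,2) = (2 + 3i, -1 - 2i).
A real fundamental pair from Re and Im of e^((-4+3i)t)v: X_1 = e^(-4t)(cos(3t)·(2,-1) + sin(3t)·(-3,2)), X_2 = e^(-4t)(sin(3t)·(2,-1) - cos(3t)·(-3,2)).
General solution: K_1X_1 + K_2X_2.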